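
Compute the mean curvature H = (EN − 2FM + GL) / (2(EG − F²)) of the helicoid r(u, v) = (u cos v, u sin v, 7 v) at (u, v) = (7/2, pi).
H = 0

With E = 1, F = 0, G = u^2 + 49, L = 0, M = -7/sqrt(u^2 + 49), N = 0, assemble
  H = (EN − 2FM + GL) / (2(EG − F²)) = 0.
At (u, v) = (7/2, pi): H = 0.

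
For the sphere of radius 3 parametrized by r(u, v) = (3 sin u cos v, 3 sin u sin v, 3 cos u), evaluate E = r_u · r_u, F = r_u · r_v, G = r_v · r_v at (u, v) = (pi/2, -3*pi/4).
E = 9;  F = 0;  G = 9

Partials: r_u = (3*cos(u)*cos(v), 3*sin(v)*cos(u), -3*sin(u)), r_v = (-3*sin(u)*sin(v), 3*sin(u)*cos(v), 0). As functions of (u, v):
  E = r_u · r_u = 9,
  F = r_u · r_v = 0,
  G = r_v · r_v = 9*sin(u)^2.
Evaluating at (u, v) = (pi/2, -3*pi/4): E = 9, F = 0, G = 9.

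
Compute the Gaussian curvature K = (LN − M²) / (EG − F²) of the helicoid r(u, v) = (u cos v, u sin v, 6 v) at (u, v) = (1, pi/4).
K = -36/1369

Coefficients of the first fundamental form: E = 1, F = 0, G = u^2 + 36.
Coefficients of the second fundamental form: L = 0, M = -6/sqrt(u^2 + 36), N = 0.
Assemble K = (LN − M²)/(EG − F²) = -36/(u^2 + 36)^2. At (u, v) = (1, pi/4): K = -36/1369.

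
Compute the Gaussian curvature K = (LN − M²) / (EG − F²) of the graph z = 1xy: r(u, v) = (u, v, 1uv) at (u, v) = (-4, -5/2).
K = -16/8649

Coefficients of the first fundamental form: E = v^2 + 1, F = u*v, G = u^2 + 1.
Coefficients of the second fundamental form: L = 0, M = 1/sqrt(u^2 + v^2 + 1), N = 0.
Assemble K = (LN − M²)/(EG − F²) = 1/((u^2*v^2 - (u^2 + 1)*(v^2 + 1))*(u^2 + v^2 + 1)). At (u, v) = (-4, -5/2): K = -16/8649.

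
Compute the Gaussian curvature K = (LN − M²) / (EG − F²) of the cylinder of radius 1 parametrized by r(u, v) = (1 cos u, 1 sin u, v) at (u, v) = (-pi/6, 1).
K = 0

Coefficients of the first fundamental form: E = 1, F = 0, G = 1.
Coefficients of the second fundamental form: L = -1, M = 0, N = 0.
Assemble K = (LN − M²)/(EG − F²) = 0. At (u, v) = (-pi/6, 1): K = 0.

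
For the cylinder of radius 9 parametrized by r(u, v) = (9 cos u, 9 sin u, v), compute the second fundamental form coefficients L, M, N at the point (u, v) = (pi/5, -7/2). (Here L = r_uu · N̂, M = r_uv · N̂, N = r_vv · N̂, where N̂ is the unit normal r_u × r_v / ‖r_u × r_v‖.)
L = -9;  M = 0;  N = 0

Compute the unit normal N̂(u, v) = (cos(u), sin(u), 0), and the second partials r_uu, r_uv, r_vv. Take dot products:
  L(u, v) = r_uu · N̂ = -9,
  M(u, v) = r_uv · N̂ = 0,
  N(u, v) = r_vv · N̂ = 0.
Evaluating at (u, v) = (pi/5, -7/2):
  L = -9, M = 0, N = 0.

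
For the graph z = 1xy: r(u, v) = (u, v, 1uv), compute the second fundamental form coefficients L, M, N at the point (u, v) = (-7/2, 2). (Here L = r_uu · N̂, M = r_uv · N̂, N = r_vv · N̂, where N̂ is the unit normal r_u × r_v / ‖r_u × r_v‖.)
L = 0;  M = 2*sqrt(69)/69;  N = 0

Compute the unit normal N̂(u, v) = (-v/sqrt(u^2 + v^2 + 1), -u/sqrt(u^2 + v^2 + 1), 1/sqrt(u^2 + v^2 + 1)), and the second partials r_uu, r_uv, r_vv. Take dot products:
  L(u, v) = r_uu · N̂ = 0,
  M(u, v) = r_uv · N̂ = 1/sqrt(u^2 + v^2 + 1),
  N(u, v) = r_vv · N̂ = 0.
Evaluating at (u, v) = (-7/2, 2):
  L = 0, M = 2*sqrt(69)/69, N = 0.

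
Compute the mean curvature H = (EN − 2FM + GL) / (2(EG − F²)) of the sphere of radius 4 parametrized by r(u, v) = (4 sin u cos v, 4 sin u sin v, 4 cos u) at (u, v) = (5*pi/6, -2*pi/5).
H = -1/4

With E = 16, F = 0, G = 16*sin(u)^2, L = -4*sin(u)/Abs(sin(u)), M = 0, N = -4*sin(u)^3/Abs(sin(u)), assemble
  H = (EN − 2FM + GL) / (2(EG − F²)) = -sin(u)/(4*Abs(sin(u))).
At (u, v) = (5*pi/6, -2*pi/5): H = -1/4.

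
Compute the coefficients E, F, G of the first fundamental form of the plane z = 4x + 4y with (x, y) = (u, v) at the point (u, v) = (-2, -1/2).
E = 17;  F = 16;  G = 17

Partials: r_u = (1, 0, 4), r_v = (0, 1, 4). As functions of (u, v):
  E = r_u · r_u = 17,
  F = r_u · r_v = 16,
  G = r_v · r_v = 17.
Evaluating at (u, v) = (-2, -1/2): E = 17, F = 16, G = 17.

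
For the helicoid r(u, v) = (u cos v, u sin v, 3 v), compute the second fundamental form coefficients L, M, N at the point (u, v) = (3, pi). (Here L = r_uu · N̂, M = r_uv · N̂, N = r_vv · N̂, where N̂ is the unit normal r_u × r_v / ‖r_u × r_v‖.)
L = 0;  M = -sqrt(2)/2;  N = 0

Compute the unit normal N̂(u, v) = (3*sin(v)/sqrt(u^2 + 9), -3*cos(v)/sqrt(u^2 + 9), u/sqrt(u^2 + 9)), and the second partials r_uu, r_uv, r_vv. Take dot products:
  L(u, v) = r_uu · N̂ = 0,
  M(u, v) = r_uv · N̂ = -3/sqrt(u^2 + 9),
  N(u, v) = r_vv · N̂ = 0.
Evaluating at (u, v) = (3, pi):
  L = 0, M = -sqrt(2)/2, N = 0.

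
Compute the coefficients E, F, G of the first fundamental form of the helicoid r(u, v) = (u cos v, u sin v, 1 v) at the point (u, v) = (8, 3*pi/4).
E = 1;  F = 0;  G = 65

Partials: r_u = (cos(v), sin(v), 0), r_v = (-u*sin(v), u*cos(v), 1). As functions of (u, v):
  E = r_u · r_u = 1,
  F = r_u · r_v = 0,
  G = r_v · r_v = u^2 + 1.
Evaluating at (u, v) = (8, 3*pi/4): E = 1, F = 0, G = 65.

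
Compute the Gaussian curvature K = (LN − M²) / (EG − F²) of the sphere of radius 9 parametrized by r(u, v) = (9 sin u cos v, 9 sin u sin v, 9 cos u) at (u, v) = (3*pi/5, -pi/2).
K = 1/81

Coefficients of the first fundamental form: E = 81, F = 0, G = 81*sin(u)^2.
Coefficients of the second fundamental form: L = -9*sin(u)/Abs(sin(u)), M = 0, N = -9*sin(u)^3/Abs(sin(u)).
Assemble K = (LN − M²)/(EG − F²) = 1/81. At (u, v) = (3*pi/5, -pi/2): K = 1/81.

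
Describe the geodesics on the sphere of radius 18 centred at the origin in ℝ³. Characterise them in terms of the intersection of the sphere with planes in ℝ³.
Geodesics on the sphere of radius 18 are great circles — circles of radius 18 obtained as the intersection of the sphere with planes through the origin (the centre of the sphere).

A curve α(t) of nonzero constant speed on the sphere of radius 18 is a geodesic iff its acceleration α̈ is everywhere normal to the surface, i.e. parallel to the radial vector α(t). Then d/dt(α × α̇) = α̇ × α̇ + α × α̈ = 0, so α × α̇ is a constant vector n ≠ 0 and α(t) · n = 0 for all t: α lies in the plane through the origin with normal n. The intersection of that plane with the sphere is a circle of radius 18 (a great circle). Conversely, a great circle traversed at constant speed has centripetal acceleration pointing at the origin, hence normal to the sphere, so every great circle is a geodesic.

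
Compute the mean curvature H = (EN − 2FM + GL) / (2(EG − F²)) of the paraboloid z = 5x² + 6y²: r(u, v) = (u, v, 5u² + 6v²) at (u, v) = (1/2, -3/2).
H = 1781*sqrt(14)/24500

With E = 100*u^2 + 1, F = 120*u*v, G = 144*v^2 + 1, L = 10/sqrt(100*u^2 + 144*v^2 + 1), M = 0, N = 12/sqrt(100*u^2 + 144*v^2 + 1), assemble
  H = (EN − 2FM + GL) / (2(EG − F²)) = (600*u^2 + 720*v^2 + 11)/(100*u^2 + 144*v^2 + 1)^(3/2).
At (u, v) = (1/2, -3/2): H = 1781*sqrt(14)/24500.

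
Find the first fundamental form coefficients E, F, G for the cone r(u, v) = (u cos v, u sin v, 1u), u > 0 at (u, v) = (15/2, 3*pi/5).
E = 2;  F = 0;  G = 225/4

Partials: r_u = (cos(v), sin(v), 1), r_v = (-u*sin(v), u*cos(v), 0). As functions of (u, v):
  E = r_u · r_u = 2,
  F = r_u · r_v = 0,
  G = r_v · r_v = u^2.
Evaluating at (u, v) = (15/2, 3*pi/5): E = 2, F = 0, G = 225/4.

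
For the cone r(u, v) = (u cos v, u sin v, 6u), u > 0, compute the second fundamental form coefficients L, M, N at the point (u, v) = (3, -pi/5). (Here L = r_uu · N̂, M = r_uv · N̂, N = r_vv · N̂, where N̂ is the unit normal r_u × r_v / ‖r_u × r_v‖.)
L = 0;  M = 0;  N = 18*sqrt(37)/37

Compute the unit normal N̂(u, v) = (-6*sqrt(37)*u*cos(v)/(37*Abs(u)), -6*sqrt(37)*u*sin(v)/(37*Abs(u)), sqrt(37)*u/(37*Abs(u))), and the second partials r_uu, r_uv, r_vv. Take dot products:
  L(u, v) = r_uu · N̂ = 0,
  M(u, v) = r_uv · N̂ = 0,
  N(u, v) = r_vv · N̂ = 6*sqrt(37)*u^2/(37*Abs(u)).
Evaluating at (u, v) = (3, -pi/5):
  L = 0, M = 0, N = 18*sqrt(37)/37.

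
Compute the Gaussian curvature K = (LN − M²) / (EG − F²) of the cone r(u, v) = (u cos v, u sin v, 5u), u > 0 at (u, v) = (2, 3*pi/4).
K = 0

Coefficients of the first fundamental form: E = 26, F = 0, G = u^2.
Coefficients of the second fundamental form: L = 0, M = 0, N = 5*sqrt(26)*u^2/(26*Abs(u)).
Assemble K = (LN − M²)/(EG − F²) = 0. At (u, v) = (2, 3*pi/4): K = 0.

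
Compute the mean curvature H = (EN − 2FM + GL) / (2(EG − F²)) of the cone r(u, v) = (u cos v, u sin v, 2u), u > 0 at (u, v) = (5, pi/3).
H = sqrt(5)/25

With E = 5, F = 0, G = u^2, L = 0, M = 0, N = 2*sqrt(5)*u^2/(5*Abs(u)), assemble
  H = (EN − 2FM + GL) / (2(EG − F²)) = sqrt(5)/(5*Abs(u)).
At (u, v) = (5, pi/3): H = sqrt(5)/25.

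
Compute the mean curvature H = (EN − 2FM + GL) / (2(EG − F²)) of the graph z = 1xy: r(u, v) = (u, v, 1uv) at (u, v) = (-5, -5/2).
H = -100*sqrt(129)/16641

With E = v^2 + 1, F = u*v, G = u^2 + 1, L = 0, M = 1/sqrt(u^2 + v^2 + 1), N = 0, assemble
  H = (EN − 2FM + GL) / (2(EG − F²)) = -u*v/(u^2 + v^2 + 1)^(3/2).
At (u, v) = (-5, -5/2): H = -100*sqrt(129)/16641.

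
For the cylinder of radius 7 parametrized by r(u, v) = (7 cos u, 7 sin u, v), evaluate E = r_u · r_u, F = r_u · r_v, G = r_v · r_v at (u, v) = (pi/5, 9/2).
E = 49;  F = 0;  G = 1

Partials: r_u = (-7*sin(u), 7*cos(u), 0), r_v = (0, 0, 1). As functions of (u, v):
  E = r_u · r_u = 49,
  F = r_u · r_v = 0,
  G = r_v · r_v = 1.
Evaluating at (u, v) = (pi/5, 9/2): E = 49, F = 0, G = 1.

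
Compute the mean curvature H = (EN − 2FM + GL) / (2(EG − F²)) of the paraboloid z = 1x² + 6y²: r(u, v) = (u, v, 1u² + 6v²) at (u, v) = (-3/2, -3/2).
H = 385*sqrt(334)/111556

With E = 4*u^2 + 1, F = 24*u*v, G = 144*v^2 + 1, L = 2/sqrt(4*u^2 + 144*v^2 + 1), M = 0, N = 12/sqrt(4*u^2 + 144*v^2 + 1), assemble
  H = (EN − 2FM + GL) / (2(EG − F²)) = (24*u^2 + 144*v^2 + 7)/(4*u^2 + 144*v^2 + 1)^(3/2).
At (u, v) = (-3/2, -3/2): H = 385*sqrt(334)/111556.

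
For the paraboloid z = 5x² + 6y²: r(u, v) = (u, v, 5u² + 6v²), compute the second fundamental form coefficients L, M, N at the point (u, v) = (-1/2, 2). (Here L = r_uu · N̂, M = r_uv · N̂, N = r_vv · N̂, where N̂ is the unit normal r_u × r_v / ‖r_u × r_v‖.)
L = 5*sqrt(602)/301;  M = 0;  N = 6*sqrt(602)/301

Compute the unit normal N̂(u, v) = (-10*u/sqrt(100*u^2 + 144*v^2 + 1), -12*v/sqrt(100*u^2 + 144*v^2 + 1), 1/sqrt(100*u^2 + 144*v^2 + 1)), and the second partials r_uu, r_uv, r_vv. Take dot products:
  L(u, v) = r_uu · N̂ = 10/sqrt(100*u^2 + 144*v^2 + 1),
  M(u, v) = r_uv · N̂ = 0,
  N(u, v) = r_vv · N̂ = 12/sqrt(100*u^2 + 144*v^2 + 1).
Evaluating at (u, v) = (-1/2, 2):
  L = 5*sqrt(602)/301, M = 0, N = 6*sqrt(602)/301.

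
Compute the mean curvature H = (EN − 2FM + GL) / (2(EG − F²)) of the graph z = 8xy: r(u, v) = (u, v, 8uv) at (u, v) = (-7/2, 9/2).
H = 8064*sqrt(2081)/4330561

With E = 64*v^2 + 1, F = 64*u*v, G = 64*u^2 + 1, L = 0, M = 8/sqrt(64*u^2 + 64*v^2 + 1), N = 0, assemble
  H = (EN − 2FM + GL) / (2(EG − F²)) = -512*u*v/(64*u^2 + 64*v^2 + 1)^(3/2).
At (u, v) = (-7/2, 9/2): H = 8064*sqrt(2081)/4330561.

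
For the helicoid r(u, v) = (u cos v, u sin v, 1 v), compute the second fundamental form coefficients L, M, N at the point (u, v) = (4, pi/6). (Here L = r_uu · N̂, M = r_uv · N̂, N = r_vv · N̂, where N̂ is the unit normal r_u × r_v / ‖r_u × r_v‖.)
L = 0;  M = -sqrt(17)/17;  N = 0

Compute the unit normal N̂(u, v) = (sin(v)/sqrt(u^2 + 1), -cos(v)/sqrt(u^2 + 1), u/sqrt(u^2 + 1)), and the second partials r_uu, r_uv, r_vv. Take dot products:
  L(u, v) = r_uu · N̂ = 0,
  M(u, v) = r_uv · N̂ = -1/sqrt(u^2 + 1),
  N(u, v) = r_vv · N̂ = 0.
Evaluating at (u, v) = (4, pi/6):
  L = 0, M = -sqrt(17)/17, N = 0.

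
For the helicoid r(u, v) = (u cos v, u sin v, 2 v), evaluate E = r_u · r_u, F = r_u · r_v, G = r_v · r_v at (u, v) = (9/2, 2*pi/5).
E = 1;  F = 0;  G = 97/4

Partials: r_u = (cos(v), sin(v), 0), r_v = (-u*sin(v), u*cos(v), 2). As functions of (u, v):
  E = r_u · r_u = 1,
  F = r_u · r_v = 0,
  G = r_v · r_v = u^2 + 4.
Evaluating at (u, v) = (9/2, 2*pi/5): E = 1, F = 0, G = 97/4.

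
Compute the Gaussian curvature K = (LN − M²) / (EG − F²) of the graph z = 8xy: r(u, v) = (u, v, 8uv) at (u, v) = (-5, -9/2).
K = -64/8392609

Coefficients of the first fundamental form: E = 64*v^2 + 1, F = 64*u*v, G = 64*u^2 + 1.
Coefficients of the second fundamental form: L = 0, M = 8/sqrt(64*u^2 + 64*v^2 + 1), N = 0.
Assemble K = (LN − M²)/(EG − F²) = -64/(4096*u^4 + 8192*u^2*v^2 + 128*u^2 + 4096*v^4 + 128*v^2 + 1). At (u, v) = (-5, -9/2): K = -64/8392609.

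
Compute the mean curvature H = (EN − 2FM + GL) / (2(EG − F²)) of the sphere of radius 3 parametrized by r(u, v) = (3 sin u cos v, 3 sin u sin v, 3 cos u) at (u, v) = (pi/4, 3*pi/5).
H = -1/3

With E = 9, F = 0, G = 9*sin(u)^2, L = -3*sin(u)/Abs(sin(u)), M = 0, N = -3*sin(u)^3/Abs(sin(u)), assemble
  H = (EN − 2FM + GL) / (2(EG − F²)) = -sin(u)/(3*Abs(sin(u))).
At (u, v) = (pi/4, 3*pi/5): H = -1/3.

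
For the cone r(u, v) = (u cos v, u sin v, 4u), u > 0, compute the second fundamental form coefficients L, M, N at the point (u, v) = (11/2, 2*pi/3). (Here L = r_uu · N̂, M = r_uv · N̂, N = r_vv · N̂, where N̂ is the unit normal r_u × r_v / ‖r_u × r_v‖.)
L = 0;  M = 0;  N = 22*sqrt(17)/17

Compute the unit normal N̂(u, v) = (-4*sqrt(17)*u*cos(v)/(17*Abs(u)), -4*sqrt(17)*u*sin(v)/(17*Abs(u)), sqrt(17)*u/(17*Abs(u))), and the second partials r_uu, r_uv, r_vv. Take dot products:
  L(u, v) = r_uu · N̂ = 0,
  M(u, v) = r_uv · N̂ = 0,
  N(u, v) = r_vv · N̂ = 4*sqrt(17)*u^2/(17*Abs(u)).
Evaluating at (u, v) = (11/2, 2*pi/3):
  L = 0, M = 0, N = 22*sqrt(17)/17.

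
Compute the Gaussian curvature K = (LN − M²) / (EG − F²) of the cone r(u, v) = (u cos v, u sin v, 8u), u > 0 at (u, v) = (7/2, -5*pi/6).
K = 0

Coefficients of the first fundamental form: E = 65, F = 0, G = u^2.
Coefficients of the second fundamental form: L = 0, M = 0, N = 8*sqrt(65)*u^2/(65*Abs(u)).
Assemble K = (LN − M²)/(EG − F²) = 0. At (u, v) = (7/2, -5*pi/6): K = 0.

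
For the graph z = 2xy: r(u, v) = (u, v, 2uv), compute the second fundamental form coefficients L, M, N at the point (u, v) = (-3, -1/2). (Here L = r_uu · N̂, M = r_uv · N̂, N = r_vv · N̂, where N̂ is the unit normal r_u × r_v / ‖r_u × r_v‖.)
L = 0;  M = sqrt(38)/19;  N = 0

Compute the unit normal N̂(u, v) = (-2*v/sqrt(4*u^2 + 4*v^2 + 1), -2*u/sqrt(4*u^2 + 4*v^2 + 1), 1/sqrt(4*u^2 + 4*v^2 + 1)), and the second partials r_uu, r_uv, r_vv. Take dot products:
  L(u, v) = r_uu · N̂ = 0,
  M(u, v) = r_uv · N̂ = 2/sqrt(4*u^2 + 4*v^2 + 1),
  N(u, v) = r_vv · N̂ = 0.
Evaluating at (u, v) = (-3, -1/2):
  L = 0, M = sqrt(38)/19, N = 0.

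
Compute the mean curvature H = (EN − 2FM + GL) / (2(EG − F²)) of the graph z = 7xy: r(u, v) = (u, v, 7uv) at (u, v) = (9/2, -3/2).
H = 9261*sqrt(4414)/9741698

With E = 49*v^2 + 1, F = 49*u*v, G = 49*u^2 + 1, L = 0, M = 7/sqrt(49*u^2 + 49*v^2 + 1), N = 0, assemble
  H = (EN − 2FM + GL) / (2(EG − F²)) = -343*u*v/(49*u^2 + 49*v^2 + 1)^(3/2).
At (u, v) = (9/2, -3/2): H = 9261*sqrt(4414)/9741698.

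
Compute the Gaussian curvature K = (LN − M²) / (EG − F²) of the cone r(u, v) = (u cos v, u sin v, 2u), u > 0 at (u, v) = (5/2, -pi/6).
K = 0

Coefficients of the first fundamental form: E = 5, F = 0, G = u^2.
Coefficients of the second fundamental form: L = 0, M = 0, N = 2*sqrt(5)*u^2/(5*Abs(u)).
Assemble K = (LN − M²)/(EG − F²) = 0. At (u, v) = (5/2, -pi/6): K = 0.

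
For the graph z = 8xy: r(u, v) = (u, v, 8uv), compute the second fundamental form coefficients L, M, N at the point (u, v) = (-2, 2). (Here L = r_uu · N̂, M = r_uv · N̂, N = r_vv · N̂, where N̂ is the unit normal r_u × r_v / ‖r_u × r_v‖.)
L = 0;  M = 8*sqrt(57)/171;  N = 0

Compute the unit normal N̂(u, v) = (-8*v/sqrt(64*u^2 + 64*v^2 + 1), -8*u/sqrt(64*u^2 + 64*v^2 + 1), 1/sqrt(64*u^2 + 64*v^2 + 1)), and the second partials r_uu, r_uv, r_vv. Take dot products:
  L(u, v) = r_uu · N̂ = 0,
  M(u, v) = r_uv · N̂ = 8/sqrt(64*u^2 + 64*v^2 + 1),
  N(u, v) = r_vv · N̂ = 0.
Evaluating at (u, v) = (-2, 2):
  L = 0, M = 8*sqrt(57)/171, N = 0.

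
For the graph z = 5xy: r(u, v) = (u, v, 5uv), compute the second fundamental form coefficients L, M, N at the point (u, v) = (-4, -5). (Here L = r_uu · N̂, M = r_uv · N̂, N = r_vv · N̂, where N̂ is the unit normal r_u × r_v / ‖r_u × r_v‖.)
L = 0;  M = 5*sqrt(114)/342;  N = 0

Compute the unit normal N̂(u, v) = (-5*v/sqrt(25*u^2 + 25*v^2 + 1), -5*u/sqrt(25*u^2 + 25*v^2 + 1), 1/sqrt(25*u^2 + 25*v^2 + 1)), and the second partials r_uu, r_uv, r_vv. Take dot products:
  L(u, v) = r_uu · N̂ = 0,
  M(u, v) = r_uv · N̂ = 5/sqrt(25*u^2 + 25*v^2 + 1),
  N(u, v) = r_vv · N̂ = 0.
Evaluating at (u, v) = (-4, -5):
  L = 0, M = 5*sqrt(114)/342, N = 0.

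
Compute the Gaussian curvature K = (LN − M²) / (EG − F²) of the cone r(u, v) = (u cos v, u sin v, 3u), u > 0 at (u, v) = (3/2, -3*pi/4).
K = 0

Coefficients of the first fundamental form: E = 10, F = 0, G = u^2.
Coefficients of the second fundamental form: L = 0, M = 0, N = 3*sqrt(10)*u^2/(10*Abs(u)).
Assemble K = (LN − M²)/(EG − F²) = 0. At (u, v) = (3/2, -3*pi/4): K = 0.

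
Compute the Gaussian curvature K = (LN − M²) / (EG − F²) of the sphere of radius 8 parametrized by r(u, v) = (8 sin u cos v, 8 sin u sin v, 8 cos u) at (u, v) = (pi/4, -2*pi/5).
K = 1/64

Coefficients of the first fundamental form: E = 64, F = 0, G = 64*sin(u)^2.
Coefficients of the second fundamental form: L = -8*sin(u)/Abs(sin(u)), M = 0, N = -8*sin(u)^3/Abs(sin(u)).
Assemble K = (LN − M²)/(EG − F²) = 1/64. At (u, v) = (pi/4, -2*pi/5): K = 1/64.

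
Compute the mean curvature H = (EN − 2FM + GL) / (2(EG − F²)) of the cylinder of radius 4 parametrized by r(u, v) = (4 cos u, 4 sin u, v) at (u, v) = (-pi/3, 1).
H = -1/8

With E = 16, F = 0, G = 1, L = -4, M = 0, N = 0, assemble
  H = (EN − 2FM + GL) / (2(EG − F²)) = -1/8.
At (u, v) = (-pi/3, 1): H = -1/8.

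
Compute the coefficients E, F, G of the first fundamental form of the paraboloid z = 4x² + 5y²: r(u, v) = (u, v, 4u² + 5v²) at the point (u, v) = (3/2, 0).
E = 145;  F = 0;  G = 1

Partials: r_u = (1, 0, 8*u), r_v = (0, 1, 10*v). As functions of (u, v):
  E = r_u · r_u = 64*u^2 + 1,
  F = r_u · r_v = 80*u*v,
  G = r_v · r_v = 100*v^2 + 1.
Evaluating at (u, v) = (3/2, 0): E = 145, F = 0, G = 1.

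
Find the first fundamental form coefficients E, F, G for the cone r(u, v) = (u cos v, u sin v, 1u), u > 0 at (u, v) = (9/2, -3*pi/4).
E = 2;  F = 0;  G = 81/4

Partials: r_u = (cos(v), sin(v), 1), r_v = (-u*sin(v), u*cos(v), 0). As functions of (u, v):
  E = r_u · r_u = 2,
  F = r_u · r_v = 0,
  G = r_v · r_v = u^2.
Evaluating at (u, v) = (9/2, -3*pi/4): E = 2, F = 0, G = 81/4.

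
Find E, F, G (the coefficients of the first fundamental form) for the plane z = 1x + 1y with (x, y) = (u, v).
E = 2;  F = 1;  G = 2

Compute partials: r_u = (1, 0, 1), r_v = (0, 1, 1). Then
  E = r_u · r_u = 2,
  F = r_u · r_v = 1,
  G = r_v · r_v = 2.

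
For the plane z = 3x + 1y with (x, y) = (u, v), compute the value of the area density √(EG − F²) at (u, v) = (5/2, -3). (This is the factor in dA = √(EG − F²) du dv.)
√(EG − F²)|_{(5/2, -3)} = sqrt(11)

E = 10, F = 3, G = 2, so EG − F² = 11. Taking the positive square root: √(EG − F²) = sqrt(11). At (u, v) = (5/2, -3): sqrt(11).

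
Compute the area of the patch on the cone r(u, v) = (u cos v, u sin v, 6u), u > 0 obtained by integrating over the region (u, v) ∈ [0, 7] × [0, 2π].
Area = 49*sqrt(37)*pi

Area = ∫∫ √(EG − F²) du dv with √(EG − F²) = sqrt(37)*Abs(u). Integrating over [0, 7] × [0, 2π] gives 49*sqrt(37)*pi.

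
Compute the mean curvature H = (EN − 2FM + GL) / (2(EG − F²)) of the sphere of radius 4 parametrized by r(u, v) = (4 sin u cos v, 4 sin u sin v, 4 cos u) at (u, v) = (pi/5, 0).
H = -1/4

With E = 16, F = 0, G = 16*sin(u)^2, L = -4*sin(u)/Abs(sin(u)), M = 0, N = -4*sin(u)^3/Abs(sin(u)), assemble
  H = (EN − 2FM + GL) / (2(EG − F²)) = -sin(u)/(4*Abs(sin(u))).
At (u, v) = (pi/5, 0): H = -1/4.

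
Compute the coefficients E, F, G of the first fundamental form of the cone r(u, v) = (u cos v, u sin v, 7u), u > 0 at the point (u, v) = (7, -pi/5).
E = 50;  F = 0;  G = 49

Partials: r_u = (cos(v), sin(v), 7), r_v = (-u*sin(v), u*cos(v), 0). As functions of (u, v):
  E = r_u · r_u = 50,
  F = r_u · r_v = 0,
  G = r_v · r_v = u^2.
Evaluating at (u, v) = (7, -pi/5): E = 50, F = 0, G = 49.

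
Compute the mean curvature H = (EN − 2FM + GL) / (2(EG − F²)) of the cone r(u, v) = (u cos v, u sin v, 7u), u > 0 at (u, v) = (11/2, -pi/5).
H = 7*sqrt(2)/110

With E = 50, F = 0, G = u^2, L = 0, M = 0, N = 7*sqrt(2)*u^2/(10*Abs(u)), assemble
  H = (EN − 2FM + GL) / (2(EG − F²)) = 7*sqrt(2)/(20*Abs(u)).
At (u, v) = (11/2, -pi/5): H = 7*sqrt(2)/110.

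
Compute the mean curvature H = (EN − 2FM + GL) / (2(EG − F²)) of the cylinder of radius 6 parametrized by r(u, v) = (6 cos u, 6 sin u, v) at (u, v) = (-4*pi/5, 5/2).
H = -1/12

With E = 36, F = 0, G = 1, L = -6, M = 0, N = 0, assemble
  H = (EN − 2FM + GL) / (2(EG − F²)) = -1/12.
At (u, v) = (-4*pi/5, 5/2): H = -1/12.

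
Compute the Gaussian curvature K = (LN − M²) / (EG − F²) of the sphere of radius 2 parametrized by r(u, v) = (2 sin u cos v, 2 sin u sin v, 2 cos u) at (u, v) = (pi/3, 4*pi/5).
K = 1/4

Coefficients of the first fundamental form: E = 4, F = 0, G = 4*sin(u)^2.
Coefficients of the second fundamental form: L = -2*sin(u)/Abs(sin(u)), M = 0, N = -2*sin(u)^3/Abs(sin(u)).
Assemble K = (LN − M²)/(EG − F²) = 1/4. At (u, v) = (pi/3, 4*pi/5): K = 1/4.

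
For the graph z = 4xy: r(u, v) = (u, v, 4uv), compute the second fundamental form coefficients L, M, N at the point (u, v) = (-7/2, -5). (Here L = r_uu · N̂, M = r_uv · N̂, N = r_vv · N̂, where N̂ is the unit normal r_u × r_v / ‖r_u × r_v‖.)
L = 0;  M = 4*sqrt(597)/597;  N = 0

Compute the unit normal N̂(u, v) = (-4*v/sqrt(16*u^2 + 16*v^2 + 1), -4*u/sqrt(16*u^2 + 16*v^2 + 1), 1/sqrt(16*u^2 + 16*v^2 + 1)), and the second partials r_uu, r_uv, r_vv. Take dot products:
  L(u, v) = r_uu · N̂ = 0,
  M(u, v) = r_uv · N̂ = 4/sqrt(16*u^2 + 16*v^2 + 1),
  N(u, v) = r_vv · N̂ = 0.
Evaluating at (u, v) = (-7/2, -5):
  L = 0, M = 4*sqrt(597)/597, N = 0.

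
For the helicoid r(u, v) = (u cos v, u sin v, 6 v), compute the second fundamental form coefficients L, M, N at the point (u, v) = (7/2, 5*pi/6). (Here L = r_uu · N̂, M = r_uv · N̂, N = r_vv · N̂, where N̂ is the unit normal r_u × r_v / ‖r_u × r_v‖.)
L = 0;  M = -12*sqrt(193)/193;  N = 0

Compute the unit normal N̂(u, v) = (6*sin(v)/sqrt(u^2 + 36), -6*cos(v)/sqrt(u^2 + 36), u/sqrt(u^2 + 36)), and the second partials r_uu, r_uv, r_vv. Take dot products:
  L(u, v) = r_uu · N̂ = 0,
  M(u, v) = r_uv · N̂ = -6/sqrt(u^2 + 36),
  N(u, v) = r_vv · N̂ = 0.
Evaluating at (u, v) = (7/2, 5*pi/6):
  L = 0, M = -12*sqrt(193)/193, N = 0.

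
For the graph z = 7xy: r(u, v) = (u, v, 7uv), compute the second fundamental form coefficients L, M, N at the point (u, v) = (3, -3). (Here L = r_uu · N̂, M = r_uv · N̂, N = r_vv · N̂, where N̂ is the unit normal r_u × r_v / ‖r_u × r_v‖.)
L = 0;  M = 7*sqrt(883)/883;  N = 0

Compute the unit normal N̂(u, v) = (-7*v/sqrt(49*u^2 + 49*v^2 + 1), -7*u/sqrt(49*u^2 + 49*v^2 + 1), 1/sqrt(49*u^2 + 49*v^2 + 1)), and the second partials r_uu, r_uv, r_vv. Take dot products:
  L(u, v) = r_uu · N̂ = 0,
  M(u, v) = r_uv · N̂ = 7/sqrt(49*u^2 + 49*v^2 + 1),
  N(u, v) = r_vv · N̂ = 0.
Evaluating at (u, v) = (3, -3):
  L = 0, M = 7*sqrt(883)/883, N = 0.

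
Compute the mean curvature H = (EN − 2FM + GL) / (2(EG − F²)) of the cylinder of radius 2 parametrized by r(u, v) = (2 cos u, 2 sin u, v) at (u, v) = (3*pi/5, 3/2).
H = -1/4

With E = 4, F = 0, G = 1, L = -2, M = 0, N = 0, assemble
  H = (EN − 2FM + GL) / (2(EG − F²)) = -1/4.
At (u, v) = (3*pi/5, 3/2): H = -1/4.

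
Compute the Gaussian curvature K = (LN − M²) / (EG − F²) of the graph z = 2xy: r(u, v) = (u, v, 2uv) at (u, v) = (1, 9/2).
K = -1/1849

Coefficients of the first fundamental form: E = 4*v^2 + 1, F = 4*u*v, G = 4*u^2 + 1.
Coefficients of the second fundamental form: L = 0, M = 2/sqrt(4*u^2 + 4*v^2 + 1), N = 0.
Assemble K = (LN − M²)/(EG − F²) = -4/(16*u^4 + 32*u^2*v^2 + 8*u^2 + 16*v^4 + 8*v^2 + 1). At (u, v) = (1, 9/2): K = -1/1849.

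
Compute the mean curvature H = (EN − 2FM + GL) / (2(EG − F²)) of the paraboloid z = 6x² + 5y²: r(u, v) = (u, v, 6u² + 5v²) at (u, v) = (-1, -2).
H = 3131*sqrt(545)/297025

With E = 144*u^2 + 1, F = 120*u*v, G = 100*v^2 + 1, L = 12/sqrt(144*u^2 + 100*v^2 + 1), M = 0, N = 10/sqrt(144*u^2 + 100*v^2 + 1), assemble
  H = (EN − 2FM + GL) / (2(EG − F²)) = (720*u^2 + 600*v^2 + 11)/(144*u^2 + 100*v^2 + 1)^(3/2).
At (u, v) = (-1, -2): H = 3131*sqrt(545)/297025.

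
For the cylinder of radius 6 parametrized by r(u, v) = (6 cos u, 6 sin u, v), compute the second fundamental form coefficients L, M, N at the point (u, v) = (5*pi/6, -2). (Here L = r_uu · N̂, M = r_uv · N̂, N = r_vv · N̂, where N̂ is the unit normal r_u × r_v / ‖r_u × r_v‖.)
L = -6;  M = 0;  N = 0

Compute the unit normal N̂(u, v) = (cos(u), sin(u), 0), and the second partials r_uu, r_uv, r_vv. Take dot products:
  L(u, v) = r_uu · N̂ = -6,
  M(u, v) = r_uv · N̂ = 0,
  N(u, v) = r_vv · N̂ = 0.
Evaluating at (u, v) = (5*pi/6, -2):
  L = -6, M = 0, N = 0.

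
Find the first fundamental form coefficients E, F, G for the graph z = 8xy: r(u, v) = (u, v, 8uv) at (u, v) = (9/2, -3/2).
E = 145;  F = -432;  G = 1297

Partials: r_u = (1, 0, 8*v), r_v = (0, 1, 8*u). As functions of (u, v):
  E = r_u · r_u = 64*v^2 + 1,
  F = r_u · r_v = 64*u*v,
  G = r_v · r_v = 64*u^2 + 1.
Evaluating at (u, v) = (9/2, -3/2): E = 145, F = -432, G = 1297.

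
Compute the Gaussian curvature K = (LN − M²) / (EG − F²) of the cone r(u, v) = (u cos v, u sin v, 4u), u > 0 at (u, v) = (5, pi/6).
K = 0

Coefficients of the first fundamental form: E = 17, F = 0, G = u^2.
Coefficients of the second fundamental form: L = 0, M = 0, N = 4*sqrt(17)*u^2/(17*Abs(u)).
Assemble K = (LN − M²)/(EG − F²) = 0. At (u, v) = (5, pi/6): K = 0.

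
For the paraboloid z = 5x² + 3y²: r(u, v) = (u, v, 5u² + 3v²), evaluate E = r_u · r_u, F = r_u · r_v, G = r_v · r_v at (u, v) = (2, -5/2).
E = 401;  F = -300;  G = 226

Partials: r_u = (1, 0, 10*u), r_v = (0, 1, 6*v). As functions of (u, v):
  E = r_u · r_u = 100*u^2 + 1,
  F = r_u · r_v = 60*u*v,
  G = r_v · r_v = 36*v^2 + 1.
Evaluating at (u, v) = (2, -5/2): E = 401, F = -300, G = 226.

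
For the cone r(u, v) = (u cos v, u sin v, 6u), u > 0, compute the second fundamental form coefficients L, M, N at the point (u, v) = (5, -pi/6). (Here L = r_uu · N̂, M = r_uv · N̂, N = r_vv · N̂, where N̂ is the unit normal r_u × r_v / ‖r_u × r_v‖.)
L = 0;  M = 0;  N = 30*sqrt(37)/37

Compute the unit normal N̂(u, v) = (-6*sqrt(37)*u*cos(v)/(37*Abs(u)), -6*sqrt(37)*u*sin(v)/(37*Abs(u)), sqrt(37)*u/(37*Abs(u))), and the second partials r_uu, r_uv, r_vv. Take dot products:
  L(u, v) = r_uu · N̂ = 0,
  M(u, v) = r_uv · N̂ = 0,
  N(u, v) = r_vv · N̂ = 6*sqrt(37)*u^2/(37*Abs(u)).
Evaluating at (u, v) = (5, -pi/6):
  L = 0, M = 0, N = 30*sqrt(37)/37.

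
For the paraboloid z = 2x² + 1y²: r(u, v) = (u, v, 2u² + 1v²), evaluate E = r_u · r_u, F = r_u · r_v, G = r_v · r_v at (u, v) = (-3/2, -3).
E = 37;  F = 36;  G = 37

Partials: r_u = (1, 0, 4*u), r_v = (0, 1, 2*v). As functions of (u, v):
  E = r_u · r_u = 16*u^2 + 1,
  F = r_u · r_v = 8*u*v,
  G = r_v · r_v = 4*v^2 + 1.
Evaluating at (u, v) = (-3/2, -3): E = 37, F = 36, G = 37.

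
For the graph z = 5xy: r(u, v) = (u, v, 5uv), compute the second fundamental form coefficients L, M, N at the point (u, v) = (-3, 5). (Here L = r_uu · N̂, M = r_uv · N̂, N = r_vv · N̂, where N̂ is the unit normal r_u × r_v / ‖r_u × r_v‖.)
L = 0;  M = 5*sqrt(851)/851;  N = 0

Compute the unit normal N̂(u, v) = (-5*v/sqrt(25*u^2 + 25*v^2 + 1), -5*u/sqrt(25*u^2 + 25*v^2 + 1), 1/sqrt(25*u^2 + 25*v^2 + 1)), and the second partials r_uu, r_uv, r_vv. Take dot products:
  L(u, v) = r_uu · N̂ = 0,
  M(u, v) = r_uv · N̂ = 5/sqrt(25*u^2 + 25*v^2 + 1),
  N(u, v) = r_vv · N̂ = 0.
Evaluating at (u, v) = (-3, 5):
  L = 0, M = 5*sqrt(851)/851, N = 0.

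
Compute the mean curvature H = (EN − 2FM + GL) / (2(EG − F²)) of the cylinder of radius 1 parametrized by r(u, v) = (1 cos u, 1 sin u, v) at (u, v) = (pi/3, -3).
H = -1/2

With E = 1, F = 0, G = 1, L = -1, M = 0, N = 0, assemble
  H = (EN − 2FM + GL) / (2(EG − F²)) = -1/2.
At (u, v) = (pi/3, -3): H = -1/2.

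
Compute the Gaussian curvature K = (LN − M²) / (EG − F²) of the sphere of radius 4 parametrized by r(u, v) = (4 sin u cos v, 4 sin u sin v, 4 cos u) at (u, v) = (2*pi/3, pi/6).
K = 1/16

Coefficients of the first fundamental form: E = 16, F = 0, G = 16*sin(u)^2.
Coefficients of the second fundamental form: L = -4*sin(u)/Abs(sin(u)), M = 0, N = -4*sin(u)^3/Abs(sin(u)).
Assemble K = (LN − M²)/(EG − F²) = 1/16. At (u, v) = (2*pi/3, pi/6): K = 1/16.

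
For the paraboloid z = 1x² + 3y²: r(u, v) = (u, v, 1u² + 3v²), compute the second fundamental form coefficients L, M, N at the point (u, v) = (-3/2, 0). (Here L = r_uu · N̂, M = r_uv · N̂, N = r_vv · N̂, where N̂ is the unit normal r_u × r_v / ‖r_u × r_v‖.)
L = sqrt(10)/5;  M = 0;  N = 3*sqrt(10)/5

Compute the unit normal N̂(u, v) = (-2*u/sqrt(4*u^2 + 36*v^2 + 1), -6*v/sqrt(4*u^2 + 36*v^2 + 1), 1/sqrt(4*u^2 + 36*v^2 + 1)), and the second partials r_uu, r_uv, r_vv. Take dot products:
  L(u, v) = r_uu · N̂ = 2/sqrt(4*u^2 + 36*v^2 + 1),
  M(u, v) = r_uv · N̂ = 0,
  N(u, v) = r_vv · N̂ = 6/sqrt(4*u^2 + 36*v^2 + 1).
Evaluating at (u, v) = (-3/2, 0):
  L = sqrt(10)/5, M = 0, N = 3*sqrt(10)/5.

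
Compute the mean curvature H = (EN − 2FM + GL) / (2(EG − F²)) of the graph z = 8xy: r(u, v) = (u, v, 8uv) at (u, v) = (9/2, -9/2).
H = 10368*sqrt(2593)/6723649

With E = 64*v^2 + 1, F = 64*u*v, G = 64*u^2 + 1, L = 0, M = 8/sqrt(64*u^2 + 64*v^2 + 1), N = 0, assemble
  H = (EN − 2FM + GL) / (2(EG − F²)) = -512*u*v/(64*u^2 + 64*v^2 + 1)^(3/2).
At (u, v) = (9/2, -9/2): H = 10368*sqrt(2593)/6723649.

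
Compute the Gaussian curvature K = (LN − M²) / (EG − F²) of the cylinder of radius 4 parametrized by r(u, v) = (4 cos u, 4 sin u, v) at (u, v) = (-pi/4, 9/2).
K = 0

Coefficients of the first fundamental form: E = 16, F = 0, G = 1.
Coefficients of the second fundamental form: L = -4, M = 0, N = 0.
Assemble K = (LN − M²)/(EG − F²) = 0. At (u, v) = (-pi/4, 9/2): K = 0.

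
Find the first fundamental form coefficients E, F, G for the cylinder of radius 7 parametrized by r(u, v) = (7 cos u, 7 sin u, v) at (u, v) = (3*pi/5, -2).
E = 49;  F = 0;  G = 1

Partials: r_u = (-7*sin(u), 7*cos(u), 0), r_v = (0, 0, 1). As functions of (u, v):
  E = r_u · r_u = 49,
  F = r_u · r_v = 0,
  G = r_v · r_v = 1.
Evaluating at (u, v) = (3*pi/5, -2): E = 49, F = 0, G = 1.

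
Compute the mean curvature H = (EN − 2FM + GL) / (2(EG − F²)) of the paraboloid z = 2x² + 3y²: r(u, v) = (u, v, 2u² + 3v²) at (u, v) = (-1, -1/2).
H = 71*sqrt(26)/676

With E = 16*u^2 + 1, F = 24*u*v, G = 36*v^2 + 1, L = 4/sqrt(16*u^2 + 36*v^2 + 1), M = 0, N = 6/sqrt(16*u^2 + 36*v^2 + 1), assemble
  H = (EN − 2FM + GL) / (2(EG − F²)) = (48*u^2 + 72*v^2 + 5)/(16*u^2 + 36*v^2 + 1)^(3/2).
At (u, v) = (-1, -1/2): H = 71*sqrt(26)/676.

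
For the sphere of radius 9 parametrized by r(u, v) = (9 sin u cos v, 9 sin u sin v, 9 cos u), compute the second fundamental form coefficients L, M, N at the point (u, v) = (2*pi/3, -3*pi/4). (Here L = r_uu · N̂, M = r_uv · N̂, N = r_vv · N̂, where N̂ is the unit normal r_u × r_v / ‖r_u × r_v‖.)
L = -9;  M = 0;  N = -27/4

Compute the unit normal N̂(u, v) = (sin(u)^2*cos(v)/Abs(sin(u)), sin(u)^2*sin(v)/Abs(sin(u)), sin(2*u)/(2*Abs(sin(u)))), and the second partials r_uu, r_uv, r_vv. Take dot products:
  L(u, v) = r_uu · N̂ = -9*sin(u)/Abs(sin(u)),
  M(u, v) = r_uv · N̂ = 0,
  N(u, v) = r_vv · N̂ = -9*sin(u)^3/Abs(sin(u)).
Evaluating at (u, v) = (2*pi/3, -3*pi/4):
  L = -9, M = 0, N = -27/4.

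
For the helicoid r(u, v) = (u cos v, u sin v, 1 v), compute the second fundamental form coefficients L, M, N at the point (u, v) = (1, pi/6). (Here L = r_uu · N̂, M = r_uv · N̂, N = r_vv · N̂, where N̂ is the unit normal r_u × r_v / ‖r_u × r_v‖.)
L = 0;  M = -sqrt(2)/2;  N = 0

Compute the unit normal N̂(u, v) = (sin(v)/sqrt(u^2 + 1), -cos(v)/sqrt(u^2 + 1), u/sqrt(u^2 + 1)), and the second partials r_uu, r_uv, r_vv. Take dot products:
  L(u, v) = r_uu · N̂ = 0,
  M(u, v) = r_uv · N̂ = -1/sqrt(u^2 + 1),
  N(u, v) = r_vv · N̂ = 0.
Evaluating at (u, v) = (1, pi/6):
  L = 0, M = -sqrt(2)/2, N = 0.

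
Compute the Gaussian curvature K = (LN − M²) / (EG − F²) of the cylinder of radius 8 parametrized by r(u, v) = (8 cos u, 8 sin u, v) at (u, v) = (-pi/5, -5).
K = 0

Coefficients of the first fundamental form: E = 64, F = 0, G = 1.
Coefficients of the second fundamental form: L = -8, M = 0, N = 0.
Assemble K = (LN − M²)/(EG − F²) = 0. At (u, v) = (-pi/5, -5): K = 0.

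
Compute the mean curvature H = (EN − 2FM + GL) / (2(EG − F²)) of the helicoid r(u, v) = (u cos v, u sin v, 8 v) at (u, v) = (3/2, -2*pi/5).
H = 0

With E = 1, F = 0, G = u^2 + 64, L = 0, M = -8/sqrt(u^2 + 64), N = 0, assemble
  H = (EN − 2FM + GL) / (2(EG − F²)) = 0.
At (u, v) = (3/2, -2*pi/5): H = 0.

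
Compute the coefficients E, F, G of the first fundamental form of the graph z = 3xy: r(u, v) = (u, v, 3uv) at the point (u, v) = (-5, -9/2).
E = 733/4;  F = 405/2;  G = 226

Partials: r_u = (1, 0, 3*v), r_v = (0, 1, 3*u). As functions of (u, v):
  E = r_u · r_u = 9*v^2 + 1,
  F = r_u · r_v = 9*u*v,
  G = r_v · r_v = 9*u^2 + 1.
Evaluating at (u, v) = (-5, -9/2): E = 733/4, F = 405/2, G = 226.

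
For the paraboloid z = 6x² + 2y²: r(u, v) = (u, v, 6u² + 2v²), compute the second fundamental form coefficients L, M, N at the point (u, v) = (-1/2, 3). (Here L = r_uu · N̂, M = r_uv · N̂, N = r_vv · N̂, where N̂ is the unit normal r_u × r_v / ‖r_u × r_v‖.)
L = 12*sqrt(181)/181;  M = 0;  N = 4*sqrt(181)/181

Compute the unit normal N̂(u, v) = (-12*u/sqrt(144*u^2 + 16*v^2 + 1), -4*v/sqrt(144*u^2 + 16*v^2 + 1), 1/sqrt(144*u^2 + 16*v^2 + 1)), and the second partials r_uu, r_uv, r_vv. Take dot products:
  L(u, v) = r_uu · N̂ = 12/sqrt(144*u^2 + 16*v^2 + 1),
  M(u, v) = r_uv · N̂ = 0,
  N(u, v) = r_vv · N̂ = 4/sqrt(144*u^2 + 16*v^2 + 1).
Evaluating at (u, v) = (-1/2, 3):
  L = 12*sqrt(181)/181, M = 0, N = 4*sqrt(181)/181.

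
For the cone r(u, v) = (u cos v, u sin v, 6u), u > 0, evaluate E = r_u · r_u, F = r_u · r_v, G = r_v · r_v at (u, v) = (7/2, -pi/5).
E = 37;  F = 0;  G = 49/4

Partials: r_u = (cos(v), sin(v), 6), r_v = (-u*sin(v), u*cos(v), 0). As functions of (u, v):
  E = r_u · r_u = 37,
  F = r_u · r_v = 0,
  G = r_v · r_v = u^2.
Evaluating at (u, v) = (7/2, -pi/5): E = 37, F = 0, G = 49/4.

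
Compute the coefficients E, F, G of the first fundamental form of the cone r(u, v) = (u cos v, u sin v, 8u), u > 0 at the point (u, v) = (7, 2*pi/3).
E = 65;  F = 0;  G = 49

Partials: r_u = (cos(v), sin(v), 8), r_v = (-u*sin(v), u*cos(v), 0). As functions of (u, v):
  E = r_u · r_u = 65,
  F = r_u · r_v = 0,
  G = r_v · r_v = u^2.
Evaluating at (u, v) = (7, 2*pi/3): E = 65, F = 0, G = 49.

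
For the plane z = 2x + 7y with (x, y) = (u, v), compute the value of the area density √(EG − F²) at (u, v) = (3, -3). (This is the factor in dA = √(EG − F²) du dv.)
√(EG − F²)|_{(3, -3)} = 3*sqrt(6)

E = 5, F = 14, G = 50, so EG − F² = 54. Taking the positive square root: √(EG − F²) = 3*sqrt(6). At (u, v) = (3, -3): 3*sqrt(6).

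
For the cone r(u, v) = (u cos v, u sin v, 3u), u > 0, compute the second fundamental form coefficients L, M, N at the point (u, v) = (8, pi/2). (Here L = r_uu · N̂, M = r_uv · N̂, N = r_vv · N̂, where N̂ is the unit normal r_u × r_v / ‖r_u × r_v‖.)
L = 0;  M = 0;  N = 12*sqrt(10)/5

Compute the unit normal N̂(u, v) = (-3*sqrt(10)*u*cos(v)/(10*Abs(u)), -3*sqrt(10)*u*sin(v)/(10*Abs(u)), sqrt(10)*u/(10*Abs(u))), and the second partials r_uu, r_uv, r_vv. Take dot products:
  L(u, v) = r_uu · N̂ = 0,
  M(u, v) = r_uv · N̂ = 0,
  N(u, v) = r_vv · N̂ = 3*sqrt(10)*u^2/(10*Abs(u)).
Evaluating at (u, v) = (8, pi/2):
  L = 0, M = 0, N = 12*sqrt(10)/5.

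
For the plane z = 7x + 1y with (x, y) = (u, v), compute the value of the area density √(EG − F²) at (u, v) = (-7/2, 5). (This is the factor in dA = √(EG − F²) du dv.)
√(EG − F²)|_{(-7/2, 5)} = sqrt(51)

E = 50, F = 7, G = 2, so EG − F² = 51. Taking the positive square root: √(EG − F²) = sqrt(51). At (u, v) = (-7/2, 5): sqrt(51).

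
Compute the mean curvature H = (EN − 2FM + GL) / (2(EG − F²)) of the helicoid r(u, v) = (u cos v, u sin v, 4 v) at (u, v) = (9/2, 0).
H = 0

With E = 1, F = 0, G = u^2 + 16, L = 0, M = -4/sqrt(u^2 + 16), N = 0, assemble
  H = (EN − 2FM + GL) / (2(EG − F²)) = 0.
At (u, v) = (9/2, 0): H = 0.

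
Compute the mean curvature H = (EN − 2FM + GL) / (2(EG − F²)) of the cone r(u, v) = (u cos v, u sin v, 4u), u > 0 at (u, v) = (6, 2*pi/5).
H = sqrt(17)/51

With E = 17, F = 0, G = u^2, L = 0, M = 0, N = 4*sqrt(17)*u^2/(17*Abs(u)), assemble
  H = (EN − 2FM + GL) / (2(EG − F²)) = 2*sqrt(17)/(17*Abs(u)).
At (u, v) = (6, 2*pi/5): H = sqrt(17)/51.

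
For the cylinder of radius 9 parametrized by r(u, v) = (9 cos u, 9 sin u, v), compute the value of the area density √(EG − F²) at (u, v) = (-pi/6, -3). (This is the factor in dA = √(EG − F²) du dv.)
√(EG − F²)|_{(-pi/6, -3)} = 9

E = 81, F = 0, G = 1, so EG − F² = 81. Taking the positive square root: √(EG − F²) = 9. At (u, v) = (-pi/6, -3): 9.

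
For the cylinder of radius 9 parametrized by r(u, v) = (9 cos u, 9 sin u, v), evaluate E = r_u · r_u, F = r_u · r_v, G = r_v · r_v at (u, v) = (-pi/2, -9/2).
E = 81;  F = 0;  G = 1

Partials: r_u = (-9*sin(u), 9*cos(u), 0), r_v = (0, 0, 1). As functions of (u, v):
  E = r_u · r_u = 81,
  F = r_u · r_v = 0,
  G = r_v · r_v = 1.
Evaluating at (u, v) = (-pi/2, -9/2): E = 81, F = 0, G = 1.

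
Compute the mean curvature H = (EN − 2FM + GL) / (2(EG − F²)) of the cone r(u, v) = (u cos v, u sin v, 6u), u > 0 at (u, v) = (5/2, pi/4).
H = 6*sqrt(37)/185

With E = 37, F = 0, G = u^2, L = 0, M = 0, N = 6*sqrt(37)*u^2/(37*Abs(u)), assemble
  H = (EN − 2FM + GL) / (2(EG − F²)) = 3*sqrt(37)/(37*Abs(u)).
At (u, v) = (5/2, pi/4): H = 6*sqrt(37)/185.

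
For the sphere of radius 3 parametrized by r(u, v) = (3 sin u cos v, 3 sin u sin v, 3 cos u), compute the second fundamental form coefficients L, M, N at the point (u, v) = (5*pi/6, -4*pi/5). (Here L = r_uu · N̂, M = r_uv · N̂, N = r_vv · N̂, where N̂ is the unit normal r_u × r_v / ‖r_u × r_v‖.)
L = -3;  M = 0;  N = -3/4

Compute the unit normal N̂(u, v) = (sin(u)^2*cos(v)/Abs(sin(u)), sin(u)^2*sin(v)/Abs(sin(u)), sin(2*u)/(2*Abs(sin(u)))), and the second partials r_uu, r_uv, r_vv. Take dot products:
  L(u, v) = r_uu · N̂ = -3*sin(u)/Abs(sin(u)),
  M(u, v) = r_uv · N̂ = 0,
  N(u, v) = r_vv · N̂ = -3*sin(u)^3/Abs(sin(u)).
Evaluating at (u, v) = (5*pi/6, -4*pi/5):
  L = -3, M = 0, N = -3/4.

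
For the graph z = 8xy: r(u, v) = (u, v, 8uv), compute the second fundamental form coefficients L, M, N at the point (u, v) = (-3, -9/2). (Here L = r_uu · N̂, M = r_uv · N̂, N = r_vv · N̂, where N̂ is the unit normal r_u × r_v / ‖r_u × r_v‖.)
L = 0;  M = 8*sqrt(1873)/1873;  N = 0

Compute the unit normal N̂(u, v) = (-8*v/sqrt(64*u^2 + 64*v^2 + 1), -8*u/sqrt(64*u^2 + 64*v^2 + 1), 1/sqrt(64*u^2 + 64*v^2 + 1)), and the second partials r_uu, r_uv, r_vv. Take dot products:
  L(u, v) = r_uu · N̂ = 0,
  M(u, v) = r_uv · N̂ = 8/sqrt(64*u^2 + 64*v^2 + 1),
  N(u, v) = r_vv · N̂ = 0.
Evaluating at (u, v) = (-3, -9/2):
  L = 0, M = 8*sqrt(1873)/1873, N = 0.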